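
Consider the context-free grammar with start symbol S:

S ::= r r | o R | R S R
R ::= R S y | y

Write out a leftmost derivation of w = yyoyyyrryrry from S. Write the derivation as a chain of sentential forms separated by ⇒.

S ⇒ RSR   [S ::= R S R]
RSR ⇒ RSySR   [R ::= R S y]
RSySR ⇒ RSySySR   [R ::= R S y]
RSySySR ⇒ ySySySR   [R ::= y]
ySySySR ⇒ yRSRySySR   [S ::= R S R]
yRSRySySR ⇒ yySRySySR   [R ::= y]
yySRySySR ⇒ yyoRRySySR   [S ::= o R]
yyoRRySySR ⇒ yyoyRySySR   [R ::= y]
yyoyRySySR ⇒ yyoyyySySR   [R ::= y]
yyoyyySySR ⇒ yyoyyyrrySR   [S ::= r r]
yyoyyyrrySR ⇒ yyoyyyrryrrR   [S ::= r r]
yyoyyyrryrrR ⇒ yyoyyyrryrry   [R ::= y]

S ⇒ RSR ⇒ RSySR ⇒ RSySySR ⇒ ySySySR ⇒ yRSRySySR ⇒ yySRySySR ⇒ yyoRRySySR ⇒ yyoyRySySR ⇒ yyoyyySySR ⇒ yyoyyyrrySR ⇒ yyoyyyrryrrR ⇒ yyoyyyrryrry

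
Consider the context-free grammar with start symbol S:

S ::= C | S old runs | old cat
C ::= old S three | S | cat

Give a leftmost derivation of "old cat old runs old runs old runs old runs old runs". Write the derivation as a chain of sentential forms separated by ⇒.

S ⇒ S old runs ⇒ S old runs old runs ⇒ S old runs old runs old runs ⇒ S old runs old runs old runs old runs ⇒ S old runs old runs old runs old runs old runs ⇒ old cat old runs old runs old runs old runs old runs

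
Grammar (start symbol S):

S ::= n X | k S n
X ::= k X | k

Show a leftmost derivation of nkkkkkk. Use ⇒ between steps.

S ⇒ nX ⇒ nkX ⇒ nkkX ⇒ nkkkX ⇒ nkkkkX ⇒ nkkkkkX ⇒ nkkkkkk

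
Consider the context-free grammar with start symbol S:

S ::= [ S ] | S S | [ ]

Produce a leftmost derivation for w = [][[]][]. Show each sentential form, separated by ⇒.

S ⇒ SS ⇒ []S ⇒ []SS ⇒ [][S]S ⇒ [][[]]S ⇒ [][[]][]

S ⇒ SS   [S ::= S S]
SS ⇒ []S   [S ::= [ ]]
[]S ⇒ []SS   [S ::= S S]
[]SS ⇒ [][S]S   [S ::= [ S ]]
[][S]S ⇒ [][[]]S   [S ::= [ ]]
[][[]]S ⇒ [][[]][]   [S ::= [ ]]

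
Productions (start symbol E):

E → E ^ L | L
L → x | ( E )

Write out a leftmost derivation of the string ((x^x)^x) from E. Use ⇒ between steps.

E ⇒ L   [E → L]
L ⇒ (E)   [L → ( E )]
(E) ⇒ (E^L)   [E → E ^ L]
(E^L) ⇒ (L^L)   [E → L]
(L^L) ⇒ ((E)^L)   [L → ( E )]
((E)^L) ⇒ ((E^L)^L)   [E → E ^ L]
((E^L)^L) ⇒ ((L^L)^L)   [E → L]
((L^L)^L) ⇒ ((x^L)^L)   [L → x]
((x^L)^L) ⇒ ((x^x)^L)   [L → x]
((x^x)^L) ⇒ ((x^x)^x)   [L → x]

E ⇒ L ⇒ (E) ⇒ (E^L) ⇒ (L^L) ⇒ ((E)^L) ⇒ ((E^L)^L) ⇒ ((L^L)^L) ⇒ ((x^L)^L) ⇒ ((x^x)^L) ⇒ ((x^x)^x)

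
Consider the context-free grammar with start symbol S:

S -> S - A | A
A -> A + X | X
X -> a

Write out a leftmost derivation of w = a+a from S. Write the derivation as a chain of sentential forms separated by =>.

S => A => A+X => X+X => a+X => a+a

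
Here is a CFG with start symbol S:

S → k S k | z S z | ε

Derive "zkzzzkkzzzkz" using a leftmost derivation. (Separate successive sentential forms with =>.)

S => zSz   [S → z S z]
zSz => zkSkz   [S → k S k]
zkSkz => zkzSzkz   [S → z S z]
zkzSzkz => zkzzSzzkz   [S → z S z]
zkzzSzzkz => zkzzzSzzzkz   [S → z S z]
zkzzzSzzzkz => zkzzzkSkzzzkz   [S → k S k]
zkzzzkSkzzzkz => zkzzzkkzzzkz   [S → ε]

S => zSz => zkSkz => zkzSzkz => zkzzSzzkz => zkzzzSzzzkz => zkzzzkSkzzzkz => zkzzzkkzzzkz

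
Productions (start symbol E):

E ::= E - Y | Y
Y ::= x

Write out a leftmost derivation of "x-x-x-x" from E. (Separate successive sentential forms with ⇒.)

E ⇒ E-Y   [E ::= E - Y]
E-Y ⇒ E-Y-Y   [E ::= E - Y]
E-Y-Y ⇒ E-Y-Y-Y   [E ::= E - Y]
E-Y-Y-Y ⇒ Y-Y-Y-Y   [E ::= Y]
Y-Y-Y-Y ⇒ x-Y-Y-Y   [Y ::= x]
x-Y-Y-Y ⇒ x-x-Y-Y   [Y ::= x]
x-x-Y-Y ⇒ x-x-x-Y   [Y ::= x]
x-x-x-Y ⇒ x-x-x-x   [Y ::= x]

E ⇒ E-Y ⇒ E-Y-Y ⇒ E-Y-Y-Y ⇒ Y-Y-Y-Y ⇒ x-Y-Y-Y ⇒ x-x-Y-Y ⇒ x-x-x-Y ⇒ x-x-x-x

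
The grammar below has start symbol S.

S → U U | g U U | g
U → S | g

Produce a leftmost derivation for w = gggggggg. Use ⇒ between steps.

S ⇒ UU ⇒ SU ⇒ gUUU ⇒ gSUU ⇒ ggUUUU ⇒ ggSUUU ⇒ gggUUUUU ⇒ ggggUUUU ⇒ gggggUUU ⇒ ggggggUU ⇒ gggggggU ⇒ gggggggg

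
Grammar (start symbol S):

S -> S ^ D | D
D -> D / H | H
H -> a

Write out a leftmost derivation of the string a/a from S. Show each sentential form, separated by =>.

S=>D=>D/H=>H/H=>a/H=>a/a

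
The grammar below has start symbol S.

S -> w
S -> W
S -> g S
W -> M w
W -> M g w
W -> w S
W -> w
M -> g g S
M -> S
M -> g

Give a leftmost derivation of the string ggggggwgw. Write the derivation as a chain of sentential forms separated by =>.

S => gS => ggS => ggW => ggMgw => ggggSgw => gggggSgw => ggggggSgw => ggggggwgw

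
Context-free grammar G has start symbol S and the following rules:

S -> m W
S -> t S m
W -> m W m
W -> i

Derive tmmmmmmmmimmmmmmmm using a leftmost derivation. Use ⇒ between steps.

S⇒tSm⇒tmWm⇒tmmWmm⇒tmmmWmmm⇒tmmmmWmmmm⇒tmmmmmWmmmmm⇒tmmmmmmWmmmmmm⇒tmmmmmmmWmmmmmmm⇒tmmmmmmmmWmmmmmmmm⇒tmmmmmmmmimmmmmmmm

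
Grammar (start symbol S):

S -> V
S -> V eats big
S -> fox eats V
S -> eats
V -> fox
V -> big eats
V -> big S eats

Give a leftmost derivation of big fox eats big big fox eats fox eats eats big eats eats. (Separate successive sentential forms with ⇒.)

S ⇒ V ⇒ big S eats ⇒ big fox eats V eats ⇒ big fox eats big S eats eats ⇒ big fox eats big V eats big eats eats ⇒ big fox eats big big S eats eats big eats eats ⇒ big fox eats big big fox eats V eats eats big eats eats ⇒ big fox eats big big fox eats fox eats eats big eats eats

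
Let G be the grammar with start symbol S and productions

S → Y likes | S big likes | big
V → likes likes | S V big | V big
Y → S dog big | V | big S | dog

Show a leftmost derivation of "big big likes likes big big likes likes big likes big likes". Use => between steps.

S => S big likes => S big likes big likes => Y likes big likes big likes => big S likes big likes big likes => big Y likes likes big likes big likes => big V likes likes big likes big likes => big V big likes likes big likes big likes => big S V big big likes likes big likes big likes => big big V big big likes likes big likes big likes => big big likes likes big big likes likes big likes big likes

S => S big likes   [S → S big likes]
S big likes => S big likes big likes   [S → S big likes]
S big likes big likes => Y likes big likes big likes   [S → Y likes]
Y likes big likes big likes => big S likes big likes big likes   [Y → big S]
big S likes big likes big likes => big Y likes likes big likes big likes   [S → Y likes]
big Y likes likes big likes big likes => big V likes likes big likes big likes   [Y → V]
big V likes likes big likes big likes => big V big likes likes big likes big likes   [V → V big]
big V big likes likes big likes big likes => big S V big big likes likes big likes big likes   [V → S V big]
big S V big big likes likes big likes big likes => big big V big big likes likes big likes big likes   [S → big]
big big V big big likes likes big likes big likes => big big likes likes big big likes likes big likes big likes   [V → likes likes]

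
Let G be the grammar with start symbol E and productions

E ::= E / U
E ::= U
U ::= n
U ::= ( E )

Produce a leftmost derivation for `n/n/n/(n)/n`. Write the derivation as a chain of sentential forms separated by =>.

E => E/U   [E ::= E / U]
E/U => E/U/U   [E ::= E / U]
E/U/U => E/U/U/U   [E ::= E / U]
E/U/U/U => E/U/U/U/U   [E ::= E / U]
E/U/U/U/U => U/U/U/U/U   [E ::= U]
U/U/U/U/U => n/U/U/U/U   [U ::= n]
n/U/U/U/U => n/n/U/U/U   [U ::= n]
n/n/U/U/U => n/n/n/U/U   [U ::= n]
n/n/n/U/U => n/n/n/(E)/U   [U ::= ( E )]
n/n/n/(E)/U => n/n/n/(U)/U   [E ::= U]
n/n/n/(U)/U => n/n/n/(n)/U   [U ::= n]
n/n/n/(n)/U => n/n/n/(n)/n   [U ::= n]

E => E/U => E/U/U => E/U/U/U => E/U/U/U/U => U/U/U/U/U => n/U/U/U/U => n/n/U/U/U => n/n/n/U/U => n/n/n/(E)/U => n/n/n/(U)/U => n/n/n/(n)/U => n/n/n/(n)/n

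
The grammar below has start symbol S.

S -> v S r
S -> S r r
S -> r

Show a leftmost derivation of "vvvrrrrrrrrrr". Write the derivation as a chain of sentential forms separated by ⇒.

S ⇒ vSr ⇒ vSrrr ⇒ vvSrrrr ⇒ vvvSrrrrr ⇒ vvvSrrrrrrr ⇒ vvvSrrrrrrrrr ⇒ vvvrrrrrrrrrr

S ⇒ vSr   [S -> v S r]
vSr ⇒ vSrrr   [S -> S r r]
vSrrr ⇒ vvSrrrr   [S -> v S r]
vvSrrrr ⇒ vvvSrrrrr   [S -> v S r]
vvvSrrrrr ⇒ vvvSrrrrrrr   [S -> S r r]
vvvSrrrrrrr ⇒ vvvSrrrrrrrrr   [S -> S r r]
vvvSrrrrrrrrr ⇒ vvvrrrrrrrrrr   [S -> r]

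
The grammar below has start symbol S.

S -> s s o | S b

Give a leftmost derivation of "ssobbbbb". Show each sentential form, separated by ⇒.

S ⇒ Sb ⇒ Sbb ⇒ Sbbb ⇒ Sbbbb ⇒ Sbbbbb ⇒ ssobbbbb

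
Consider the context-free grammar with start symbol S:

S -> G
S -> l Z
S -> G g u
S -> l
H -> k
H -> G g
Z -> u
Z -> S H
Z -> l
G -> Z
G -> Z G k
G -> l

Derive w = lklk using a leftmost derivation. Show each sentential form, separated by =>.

S => G => ZGk => SHGk => lHGk => lkGk => lklk

S => G   [S -> G]
G => ZGk   [G -> Z G k]
ZGk => SHGk   [Z -> S H]
SHGk => lHGk   [S -> l]
lHGk => lkGk   [H -> k]
lkGk => lklk   [G -> l]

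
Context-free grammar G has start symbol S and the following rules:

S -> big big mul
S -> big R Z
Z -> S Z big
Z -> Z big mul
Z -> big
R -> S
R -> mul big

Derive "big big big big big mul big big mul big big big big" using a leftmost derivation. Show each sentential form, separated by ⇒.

S ⇒ big R Z ⇒ big S Z ⇒ big big R Z Z ⇒ big big S Z Z ⇒ big big big R Z Z Z ⇒ big big big S Z Z Z ⇒ big big big big big mul Z Z Z ⇒ big big big big big mul S Z big Z Z ⇒ big big big big big mul big big mul Z big Z Z ⇒ big big big big big mul big big mul big big Z Z ⇒ big big big big big mul big big mul big big big Z ⇒ big big big big big mul big big mul big big big big

S ⇒ big R Z   [S -> big R Z]
big R Z ⇒ big S Z   [R -> S]
big S Z ⇒ big big R Z Z   [S -> big R Z]
big big R Z Z ⇒ big big S Z Z   [R -> S]
big big S Z Z ⇒ big big big R Z Z Z   [S -> big R Z]
big big big R Z Z Z ⇒ big big big S Z Z Z   [R -> S]
big big big S Z Z Z ⇒ big big big big big mul Z Z Z   [S -> big big mul]
big big big big big mul Z Z Z ⇒ big big big big big mul S Z big Z Z   [Z -> S Z big]
big big big big big mul S Z big Z Z ⇒ big big big big big mul big big mul Z big Z Z   [S -> big big mul]
big big big big big mul big big mul Z big Z Z ⇒ big big big big big mul big big mul big big Z Z   [Z -> big]
big big big big big mul big big mul big big Z Z ⇒ big big big big big mul big big mul big big big Z   [Z -> big]
big big big big big mul big big mul big big big Z ⇒ big big big big big mul big big mul big big big big   [Z -> big]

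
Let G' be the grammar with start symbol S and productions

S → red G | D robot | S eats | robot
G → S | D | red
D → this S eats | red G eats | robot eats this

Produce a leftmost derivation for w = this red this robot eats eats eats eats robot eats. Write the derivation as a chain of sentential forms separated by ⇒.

S ⇒ S eats ⇒ D robot eats ⇒ this S eats robot eats ⇒ this S eats eats robot eats ⇒ this red G eats eats robot eats ⇒ this red D eats eats robot eats ⇒ this red this S eats eats eats robot eats ⇒ this red this S eats eats eats eats robot eats ⇒ this red this robot eats eats eats eats robot eats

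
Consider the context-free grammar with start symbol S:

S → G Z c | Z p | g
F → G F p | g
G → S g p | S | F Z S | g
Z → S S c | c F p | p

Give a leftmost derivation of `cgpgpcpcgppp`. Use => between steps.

S => Zp => cFpp => cGFppp => cSFppp => cGZcFppp => cSZcFppp => cGZcZcFppp => cFZSZcZcFppp => cgZSZcZcFppp => cgpSZcZcFppp => cgpgZcZcFppp => cgpgpcZcFppp => cgpgpcpcFppp => cgpgpcpcgppp

S => Zp   [S → Z p]
Zp => cFpp   [Z → c F p]
cFpp => cGFppp   [F → G F p]
cGFppp => cSFppp   [G → S]
cSFppp => cGZcFppp   [S → G Z c]
cGZcFppp => cSZcFppp   [G → S]
cSZcFppp => cGZcZcFppp   [S → G Z c]
cGZcZcFppp => cFZSZcZcFppp   [G → F Z S]
cFZSZcZcFppp => cgZSZcZcFppp   [F → g]
cgZSZcZcFppp => cgpSZcZcFppp   [Z → p]
cgpSZcZcFppp => cgpgZcZcFppp   [S → g]
cgpgZcZcFppp => cgpgpcZcFppp   [Z → p]
cgpgpcZcFppp => cgpgpcpcFppp   [Z → p]
cgpgpcpcFppp => cgpgpcpcgppp   [F → g]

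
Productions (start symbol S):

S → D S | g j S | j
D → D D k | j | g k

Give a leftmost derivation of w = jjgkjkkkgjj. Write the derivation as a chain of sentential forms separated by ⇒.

S ⇒ DS ⇒ DDkS ⇒ jDkS ⇒ jDDkkS ⇒ jjDkkS ⇒ jjDDkkkS ⇒ jjgkDkkkS ⇒ jjgkjkkkS ⇒ jjgkjkkkgjS ⇒ jjgkjkkkgjj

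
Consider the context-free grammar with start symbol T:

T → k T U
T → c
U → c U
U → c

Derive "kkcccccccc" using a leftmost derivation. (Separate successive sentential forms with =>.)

T => kTU => kkTUU => kkcUU => kkccUU => kkcccUU => kkccccU => kkcccccU => kkccccccU => kkcccccccU => kkcccccccc

T => kTU   [T → k T U]
kTU => kkTUU   [T → k T U]
kkTUU => kkcUU   [T → c]
kkcUU => kkccUU   [U → c U]
kkccUU => kkcccUU   [U → c U]
kkcccUU => kkccccU   [U → c]
kkccccU => kkcccccU   [U → c U]
kkcccccU => kkccccccU   [U → c U]
kkccccccU => kkcccccccU   [U → c U]
kkcccccccU => kkcccccccc   [U → c]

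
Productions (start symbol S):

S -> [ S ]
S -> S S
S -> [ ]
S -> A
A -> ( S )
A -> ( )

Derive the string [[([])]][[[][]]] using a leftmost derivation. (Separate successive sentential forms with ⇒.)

S ⇒ SS ⇒ [S]S ⇒ [[S]]S ⇒ [[A]]S ⇒ [[(S)]]S ⇒ [[([])]]S ⇒ [[([])]][S] ⇒ [[([])]][[S]] ⇒ [[([])]][[SS]] ⇒ [[([])]][[[]S]] ⇒ [[([])]][[[][]]]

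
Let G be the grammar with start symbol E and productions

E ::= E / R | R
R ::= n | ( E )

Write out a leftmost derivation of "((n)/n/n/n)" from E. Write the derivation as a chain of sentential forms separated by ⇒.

E⇒R⇒(E)⇒(E/R)⇒(E/R/R)⇒(E/R/R/R)⇒(R/R/R/R)⇒((E)/R/R/R)⇒((R)/R/R/R)⇒((n)/R/R/R)⇒((n)/n/R/R)⇒((n)/n/n/R)⇒((n)/n/n/n)

E ⇒ R   [E ::= R]
R ⇒ (E)   [R ::= ( E )]
(E) ⇒ (E/R)   [E ::= E / R]
(E/R) ⇒ (E/R/R)   [E ::= E / R]
(E/R/R) ⇒ (E/R/R/R)   [E ::= E / R]
(E/R/R/R) ⇒ (R/R/R/R)   [E ::= R]
(R/R/R/R) ⇒ ((E)/R/R/R)   [R ::= ( E )]
((E)/R/R/R) ⇒ ((R)/R/R/R)   [E ::= R]
((R)/R/R/R) ⇒ ((n)/R/R/R)   [R ::= n]
((n)/R/R/R) ⇒ ((n)/n/R/R)   [R ::= n]
((n)/n/R/R) ⇒ ((n)/n/n/R)   [R ::= n]
((n)/n/n/R) ⇒ ((n)/n/n/n)   [R ::= n]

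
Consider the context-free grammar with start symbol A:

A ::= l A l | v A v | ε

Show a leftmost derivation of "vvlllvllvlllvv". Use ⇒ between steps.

A ⇒ vAv   [A ::= v A v]
vAv ⇒ vvAvv   [A ::= v A v]
vvAvv ⇒ vvlAlvv   [A ::= l A l]
vvlAlvv ⇒ vvllAllvv   [A ::= l A l]
vvllAllvv ⇒ vvlllAlllvv   [A ::= l A l]
vvlllAlllvv ⇒ vvlllvAvlllvv   [A ::= v A v]
vvlllvAvlllvv ⇒ vvlllvlAlvlllvv   [A ::= l A l]
vvlllvlAlvlllvv ⇒ vvlllvllvlllvv   [A ::= ε]

A⇒vAv⇒vvAvv⇒vvlAlvv⇒vvllAllvv⇒vvlllAlllvv⇒vvlllvAvlllvv⇒vvlllvlAlvlllvv⇒vvlllvllvlllvv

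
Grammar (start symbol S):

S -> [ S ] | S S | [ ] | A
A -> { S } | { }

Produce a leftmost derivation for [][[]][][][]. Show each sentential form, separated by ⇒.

S ⇒ SS   [S -> S S]
SS ⇒ SSS   [S -> S S]
SSS ⇒ SSSS   [S -> S S]
SSSS ⇒ SSSSS   [S -> S S]
SSSSS ⇒ []SSSS   [S -> [ ]]
[]SSSS ⇒ [][S]SSS   [S -> [ S ]]
[][S]SSS ⇒ [][[]]SSS   [S -> [ ]]
[][[]]SSS ⇒ [][[]][]SS   [S -> [ ]]
[][[]][]SS ⇒ [][[]][][]S   [S -> [ ]]
[][[]][][]S ⇒ [][[]][][][]   [S -> [ ]]

S ⇒ SS ⇒ SSS ⇒ SSSS ⇒ SSSSS ⇒ []SSSS ⇒ [][S]SSS ⇒ [][[]]SSS ⇒ [][[]][]SS ⇒ [][[]][][]S ⇒ [][[]][][][]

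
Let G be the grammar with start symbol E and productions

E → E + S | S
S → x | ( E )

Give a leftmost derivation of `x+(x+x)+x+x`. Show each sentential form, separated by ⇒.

E ⇒ E+S ⇒ E+S+S ⇒ E+S+S+S ⇒ S+S+S+S ⇒ x+S+S+S ⇒ x+(E)+S+S ⇒ x+(E+S)+S+S ⇒ x+(S+S)+S+S ⇒ x+(x+S)+S+S ⇒ x+(x+x)+S+S ⇒ x+(x+x)+x+S ⇒ x+(x+x)+x+x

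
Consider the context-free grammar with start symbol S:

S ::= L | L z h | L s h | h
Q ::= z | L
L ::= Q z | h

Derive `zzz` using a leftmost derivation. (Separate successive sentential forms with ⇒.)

S ⇒ L   [S ::= L]
L ⇒ Qz   [L ::= Q z]
Qz ⇒ Lz   [Q ::= L]
Lz ⇒ Qzz   [L ::= Q z]
Qzz ⇒ zzz   [Q ::= z]

S ⇒ L ⇒ Qz ⇒ Lz ⇒ Qzz ⇒ zzz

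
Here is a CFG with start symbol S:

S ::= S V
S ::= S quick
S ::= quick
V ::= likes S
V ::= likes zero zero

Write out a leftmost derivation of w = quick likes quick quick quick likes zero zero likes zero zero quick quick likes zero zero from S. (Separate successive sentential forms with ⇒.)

S ⇒ S V ⇒ S quick V ⇒ S quick quick V ⇒ S V quick quick V ⇒ S V V quick quick V ⇒ S V V V quick quick V ⇒ quick V V V quick quick V ⇒ quick likes S V V quick quick V ⇒ quick likes S quick V V quick quick V ⇒ quick likes S quick quick V V quick quick V ⇒ quick likes quick quick quick V V quick quick V ⇒ quick likes quick quick quick likes zero zero V quick quick V ⇒ quick likes quick quick quick likes zero zero likes zero zero quick quick V ⇒ quick likes quick quick quick likes zero zero likes zero zero quick quick likes zero zero

S ⇒ S V   [S ::= S V]
S V ⇒ S quick V   [S ::= S quick]
S quick V ⇒ S quick quick V   [S ::= S quick]
S quick quick V ⇒ S V quick quick V   [S ::= S V]
S V quick quick V ⇒ S V V quick quick V   [S ::= S V]
S V V quick quick V ⇒ S V V V quick quick V   [S ::= S V]
S V V V quick quick V ⇒ quick V V V quick quick V   [S ::= quick]
quick V V V quick quick V ⇒ quick likes S V V quick quick V   [V ::= likes S]
quick likes S V V quick quick V ⇒ quick likes S quick V V quick quick V   [S ::= S quick]
quick likes S quick V V quick quick V ⇒ quick likes S quick quick V V quick quick V   [S ::= S quick]
quick likes S quick quick V V quick quick V ⇒ quick likes quick quick quick V V quick quick V   [S ::= quick]
quick likes quick quick quick V V quick quick V ⇒ quick likes quick quick quick likes zero zero V quick quick V   [V ::= likes zero zero]
quick likes quick quick quick likes zero zero V quick quick V ⇒ quick likes quick quick quick likes zero zero likes zero zero quick quick V   [V ::= likes zero zero]
quick likes quick quick quick likes zero zero likes zero zero quick quick V ⇒ quick likes quick quick quick likes zero zero likes zero zero quick quick likes zero zero   [V ::= likes zero zero]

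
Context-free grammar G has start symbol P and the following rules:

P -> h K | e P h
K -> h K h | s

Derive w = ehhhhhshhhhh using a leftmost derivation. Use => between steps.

P=>ePh=>ehKh=>ehhKhh=>ehhhKhhh=>ehhhhKhhhh=>ehhhhhKhhhhh=>ehhhhhshhhhh

P => ePh   [P -> e P h]
ePh => ehKh   [P -> h K]
ehKh => ehhKhh   [K -> h K h]
ehhKhh => ehhhKhhh   [K -> h K h]
ehhhKhhh => ehhhhKhhhh   [K -> h K h]
ehhhhKhhhh => ehhhhhKhhhhh   [K -> h K h]
ehhhhhKhhhhh => ehhhhhshhhhh   [K -> s]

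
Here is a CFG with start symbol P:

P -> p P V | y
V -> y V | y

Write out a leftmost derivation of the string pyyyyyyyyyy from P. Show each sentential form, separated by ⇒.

P ⇒ pPV ⇒ pyV ⇒ pyyV ⇒ pyyyV ⇒ pyyyyV ⇒ pyyyyyV ⇒ pyyyyyyV ⇒ pyyyyyyyV ⇒ pyyyyyyyyV ⇒ pyyyyyyyyyV ⇒ pyyyyyyyyyy

P ⇒ pPV   [P -> p P V]
pPV ⇒ pyV   [P -> y]
pyV ⇒ pyyV   [V -> y V]
pyyV ⇒ pyyyV   [V -> y V]
pyyyV ⇒ pyyyyV   [V -> y V]
pyyyyV ⇒ pyyyyyV   [V -> y V]
pyyyyyV ⇒ pyyyyyyV   [V -> y V]
pyyyyyyV ⇒ pyyyyyyyV   [V -> y V]
pyyyyyyyV ⇒ pyyyyyyyyV   [V -> y V]
pyyyyyyyyV ⇒ pyyyyyyyyyV   [V -> y V]
pyyyyyyyyyV ⇒ pyyyyyyyyyy   [V -> y]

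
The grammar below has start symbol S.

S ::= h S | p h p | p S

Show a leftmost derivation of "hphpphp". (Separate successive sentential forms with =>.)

S => hS   [S ::= h S]
hS => hpS   [S ::= p S]
hpS => hphS   [S ::= h S]
hphS => hphpS   [S ::= p S]
hphpS => hphpphp   [S ::= p h p]

S => hS => hpS => hphS => hphpS => hphpphp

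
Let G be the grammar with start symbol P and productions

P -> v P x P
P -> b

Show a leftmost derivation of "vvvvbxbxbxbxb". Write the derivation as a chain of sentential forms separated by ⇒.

P ⇒ vPxP   [P -> v P x P]
vPxP ⇒ vvPxPxP   [P -> v P x P]
vvPxPxP ⇒ vvvPxPxPxP   [P -> v P x P]
vvvPxPxPxP ⇒ vvvvPxPxPxPxP   [P -> v P x P]
vvvvPxPxPxPxP ⇒ vvvvbxPxPxPxP   [P -> b]
vvvvbxPxPxPxP ⇒ vvvvbxbxPxPxP   [P -> b]
vvvvbxbxPxPxP ⇒ vvvvbxbxbxPxP   [P -> b]
vvvvbxbxbxPxP ⇒ vvvvbxbxbxbxP   [P -> b]
vvvvbxbxbxbxP ⇒ vvvvbxbxbxbxb   [P -> b]

P⇒vPxP⇒vvPxPxP⇒vvvPxPxPxP⇒vvvvPxPxPxPxP⇒vvvvbxPxPxPxP⇒vvvvbxbxPxPxP⇒vvvvbxbxbxPxP⇒vvvvbxbxbxbxP⇒vvvvbxbxbxbxb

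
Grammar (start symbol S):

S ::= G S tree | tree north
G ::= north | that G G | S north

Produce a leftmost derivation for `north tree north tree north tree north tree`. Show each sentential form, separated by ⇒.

S ⇒ G S tree   [S ::= G S tree]
G S tree ⇒ S north S tree   [G ::= S north]
S north S tree ⇒ G S tree north S tree   [S ::= G S tree]
G S tree north S tree ⇒ north S tree north S tree   [G ::= north]
north S tree north S tree ⇒ north tree north tree north S tree   [S ::= tree north]
north tree north tree north S tree ⇒ north tree north tree north tree north tree   [S ::= tree north]

S ⇒ G S tree ⇒ S north S tree ⇒ G S tree north S tree ⇒ north S tree north S tree ⇒ north tree north tree north S tree ⇒ north tree north tree north tree north tree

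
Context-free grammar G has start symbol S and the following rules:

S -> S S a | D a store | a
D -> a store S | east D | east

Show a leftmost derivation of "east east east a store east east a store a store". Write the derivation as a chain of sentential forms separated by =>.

S => D a store => east D a store => east east D a store => east east east D a store => east east east a store S a store => east east east a store D a store a store => east east east a store east D a store a store => east east east a store east east a store a store

S => D a store   [S -> D a store]
D a store => east D a store   [D -> east D]
east D a store => east east D a store   [D -> east D]
east east D a store => east east east D a store   [D -> east D]
east east east D a store => east east east a store S a store   [D -> a store S]
east east east a store S a store => east east east a store D a store a store   [S -> D a store]
east east east a store D a store a store => east east east a store east D a store a store   [D -> east D]
east east east a store east D a store a store => east east east a store east east a store a store   [D -> east]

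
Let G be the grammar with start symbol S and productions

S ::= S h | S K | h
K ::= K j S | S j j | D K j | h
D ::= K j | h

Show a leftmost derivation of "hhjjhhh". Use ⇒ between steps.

S ⇒ SK   [S ::= S K]
SK ⇒ SKK   [S ::= S K]
SKK ⇒ SKKK   [S ::= S K]
SKKK ⇒ SKKKK   [S ::= S K]
SKKKK ⇒ hKKKK   [S ::= h]
hKKKK ⇒ hSjjKKK   [K ::= S j j]
hSjjKKK ⇒ hhjjKKK   [S ::= h]
hhjjKKK ⇒ hhjjhKK   [K ::= h]
hhjjhKK ⇒ hhjjhhK   [K ::= h]
hhjjhhK ⇒ hhjjhhh   [K ::= h]

S ⇒ SK ⇒ SKK ⇒ SKKK ⇒ SKKKK ⇒ hKKKK ⇒ hSjjKKK ⇒ hhjjKKK ⇒ hhjjhKK ⇒ hhjjhhK ⇒ hhjjhhh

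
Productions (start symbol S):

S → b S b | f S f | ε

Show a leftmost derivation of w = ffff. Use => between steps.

S=>fSf=>ffSff=>ffff

S => fSf   [S → f S f]
fSf => ffSff   [S → f S f]
ffSff => ffff   [S → ε]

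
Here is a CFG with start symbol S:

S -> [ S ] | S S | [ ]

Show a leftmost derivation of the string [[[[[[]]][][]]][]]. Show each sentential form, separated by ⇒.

S ⇒ [S] ⇒ [SS] ⇒ [[S]S] ⇒ [[[S]]S] ⇒ [[[SS]]S] ⇒ [[[SSS]]S] ⇒ [[[[S]SS]]S] ⇒ [[[[[S]]SS]]S] ⇒ [[[[[[]]]SS]]S] ⇒ [[[[[[]]][]S]]S] ⇒ [[[[[[]]][][]]]S] ⇒ [[[[[[]]][][]]][]]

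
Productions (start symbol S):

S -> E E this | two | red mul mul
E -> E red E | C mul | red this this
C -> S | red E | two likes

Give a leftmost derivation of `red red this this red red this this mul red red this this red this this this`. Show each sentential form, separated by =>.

S => E E this   [S -> E E this]
E E this => E red E E this   [E -> E red E]
E red E E this => C mul red E E this   [E -> C mul]
C mul red E E this => red E mul red E E this   [C -> red E]
red E mul red E E this => red E red E mul red E E this   [E -> E red E]
red E red E mul red E E this => red red this this red E mul red E E this   [E -> red this this]
red red this this red E mul red E E this => red red this this red red this this mul red E E this   [E -> red this this]
red red this this red red this this mul red E E this => red red this this red red this this mul red red this this E this   [E -> red this this]
red red this this red red this this mul red red this this E this => red red this this red red this this mul red red this this red this this this   [E -> red this this]

S => E E this => E red E E this => C mul red E E this => red E mul red E E this => red E red E mul red E E this => red red this this red E mul red E E this => red red this this red red this this mul red E E this => red red this this red red this this mul red red this this E this => red red this this red red this this mul red red this this red this this this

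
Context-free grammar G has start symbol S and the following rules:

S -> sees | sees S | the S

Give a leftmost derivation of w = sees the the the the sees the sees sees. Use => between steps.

S => sees S   [S -> sees S]
sees S => sees the S   [S -> the S]
sees the S => sees the the S   [S -> the S]
sees the the S => sees the the the S   [S -> the S]
sees the the the S => sees the the the the S   [S -> the S]
sees the the the the S => sees the the the the sees S   [S -> sees S]
sees the the the the sees S => sees the the the the sees the S   [S -> the S]
sees the the the the sees the S => sees the the the the sees the sees S   [S -> sees S]
sees the the the the sees the sees S => sees the the the the sees the sees sees   [S -> sees]

S => sees S => sees the S => sees the the S => sees the the the S => sees the the the the S => sees the the the the sees S => sees the the the the sees the S => sees the the the the sees the sees S => sees the the the the sees the sees sees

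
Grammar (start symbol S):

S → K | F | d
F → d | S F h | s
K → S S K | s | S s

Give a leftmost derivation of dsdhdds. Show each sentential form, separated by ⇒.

S ⇒ K   [S → K]
K ⇒ SSK   [K → S S K]
SSK ⇒ FSK   [S → F]
FSK ⇒ SFhSK   [F → S F h]
SFhSK ⇒ KFhSK   [S → K]
KFhSK ⇒ SsFhSK   [K → S s]
SsFhSK ⇒ dsFhSK   [S → d]
dsFhSK ⇒ dsdhSK   [F → d]
dsdhSK ⇒ dsdhdK   [S → d]
dsdhdK ⇒ dsdhdSs   [K → S s]
dsdhdSs ⇒ dsdhdFs   [S → F]
dsdhdFs ⇒ dsdhdds   [F → d]

S⇒K⇒SSK⇒FSK⇒SFhSK⇒KFhSK⇒SsFhSK⇒dsFhSK⇒dsdhSK⇒dsdhdK⇒dsdhdSs⇒dsdhdFs⇒dsdhdds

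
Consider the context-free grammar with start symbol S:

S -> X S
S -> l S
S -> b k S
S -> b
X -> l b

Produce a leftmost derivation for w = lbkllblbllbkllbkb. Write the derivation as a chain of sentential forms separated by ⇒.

S ⇒ lS ⇒ lbkS ⇒ lbklS ⇒ lbklXS ⇒ lbkllbS ⇒ lbkllbXS ⇒ lbkllblbS ⇒ lbkllblblS ⇒ lbkllblbllS ⇒ lbkllblbllbkS ⇒ lbkllblbllbklS ⇒ lbkllblbllbkllS ⇒ lbkllblbllbkllbkS ⇒ lbkllblbllbkllbkb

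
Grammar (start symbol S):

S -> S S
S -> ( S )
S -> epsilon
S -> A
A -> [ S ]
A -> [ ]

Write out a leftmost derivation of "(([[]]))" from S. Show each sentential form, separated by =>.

S=>SS=>(S)S=>((S))S=>((SS))S=>((AS))S=>(([S]S))S=>(([A]S))S=>(([[]]S))S=>(([[]]))S=>(([[]]))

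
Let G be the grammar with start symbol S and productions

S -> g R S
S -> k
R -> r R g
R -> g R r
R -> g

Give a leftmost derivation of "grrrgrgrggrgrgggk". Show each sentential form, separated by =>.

S => gRS => grRgS => grrRggS => grrrRgggS => grrrgRrgggS => grrrgrRgrgggS => grrrgrgRrgrgggS => grrrgrgrRgrgrgggS => grrrgrgrggrgrgggS => grrrgrgrggrgrgggk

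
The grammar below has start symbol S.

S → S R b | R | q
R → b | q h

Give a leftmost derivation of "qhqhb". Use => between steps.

S => SRb => RRb => qhRb => qhqhb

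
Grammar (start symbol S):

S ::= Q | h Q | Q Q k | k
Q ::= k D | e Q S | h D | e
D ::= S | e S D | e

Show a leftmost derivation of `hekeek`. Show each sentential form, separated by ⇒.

S ⇒ QQk ⇒ hDQk ⇒ heSDQk ⇒ hekDQk ⇒ hekeQk ⇒ hekeek

S ⇒ QQk   [S ::= Q Q k]
QQk ⇒ hDQk   [Q ::= h D]
hDQk ⇒ heSDQk   [D ::= e S D]
heSDQk ⇒ hekDQk   [S ::= k]
hekDQk ⇒ hekeQk   [D ::= e]
hekeQk ⇒ hekeek   [Q ::= e]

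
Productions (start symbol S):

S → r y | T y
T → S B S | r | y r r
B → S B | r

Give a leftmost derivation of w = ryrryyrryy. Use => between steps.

S => Ty => SBSy => TyBSy => SBSyBSy => TyBSyBSy => ryBSyBSy => ryrSyBSy => ryrryyBSy => ryrryyrSy => ryrryyrryy

S => Ty   [S → T y]
Ty => SBSy   [T → S B S]
SBSy => TyBSy   [S → T y]
TyBSy => SBSyBSy   [T → S B S]
SBSyBSy => TyBSyBSy   [S → T y]
TyBSyBSy => ryBSyBSy   [T → r]
ryBSyBSy => ryrSyBSy   [B → r]
ryrSyBSy => ryrryyBSy   [S → r y]
ryrryyBSy => ryrryyrSy   [B → r]
ryrryyrSy => ryrryyrryy   [S → r y]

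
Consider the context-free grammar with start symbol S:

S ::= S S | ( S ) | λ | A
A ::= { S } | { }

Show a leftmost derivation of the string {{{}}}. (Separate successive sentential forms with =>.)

S=>A=>{S}=>{A}=>{{S}}=>{{SS}}=>{{SSS}}=>{{SSSS}}=>{{ASSS}}=>{{{}SSS}}=>{{{}SS}}=>{{{}S}}=>{{{}}}

S => A   [S ::= A]
A => {S}   [A ::= { S }]
{S} => {A}   [S ::= A]
{A} => {{S}}   [A ::= { S }]
{{S}} => {{SS}}   [S ::= S S]
{{SS}} => {{SSS}}   [S ::= S S]
{{SSS}} => {{SSSS}}   [S ::= S S]
{{SSSS}} => {{ASSS}}   [S ::= A]
{{ASSS}} => {{{}SSS}}   [A ::= { }]
{{{}SSS}} => {{{}SS}}   [S ::= λ]
{{{}SS}} => {{{}S}}   [S ::= λ]
{{{}S}} => {{{}}}   [S ::= λ]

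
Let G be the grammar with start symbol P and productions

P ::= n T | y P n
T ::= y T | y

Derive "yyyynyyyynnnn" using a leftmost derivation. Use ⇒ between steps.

P⇒yPn⇒yyPnn⇒yyyPnnn⇒yyyyPnnnn⇒yyyynTnnnn⇒yyyynyTnnnn⇒yyyynyyTnnnn⇒yyyynyyyTnnnn⇒yyyynyyyynnnn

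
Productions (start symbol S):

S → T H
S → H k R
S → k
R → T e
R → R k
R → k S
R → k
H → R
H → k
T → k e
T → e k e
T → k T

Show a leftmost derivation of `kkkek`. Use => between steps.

S => TH   [S → T H]
TH => kTH   [T → k T]
kTH => kkTH   [T → k T]
kkTH => kkkeH   [T → k e]
kkkeH => kkkek   [H → k]

S=>TH=>kTH=>kkTH=>kkkeH=>kkkek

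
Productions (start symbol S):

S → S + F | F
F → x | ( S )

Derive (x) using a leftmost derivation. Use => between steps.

S => F => (S) => (F) => (x)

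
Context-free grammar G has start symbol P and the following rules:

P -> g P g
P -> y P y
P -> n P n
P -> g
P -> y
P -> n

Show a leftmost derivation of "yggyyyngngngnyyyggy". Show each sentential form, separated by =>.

P=>yPy=>ygPgy=>yggPggy=>yggyPyggy=>yggyyPyyggy=>yggyyyPyyyggy=>yggyyynPnyyyggy=>yggyyyngPgnyyyggy=>yggyyyngnPngnyyyggy=>yggyyyngngngnyyyggy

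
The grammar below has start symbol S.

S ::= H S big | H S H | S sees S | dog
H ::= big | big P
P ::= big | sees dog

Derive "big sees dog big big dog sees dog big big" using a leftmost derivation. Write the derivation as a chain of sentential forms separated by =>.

S => H S H   [S ::= H S H]
H S H => big P S H   [H ::= big P]
big P S H => big sees dog S H   [P ::= sees dog]
big sees dog S H => big sees dog H S big H   [S ::= H S big]
big sees dog H S big H => big sees dog big P S big H   [H ::= big P]
big sees dog big P S big H => big sees dog big big S big H   [P ::= big]
big sees dog big big S big H => big sees dog big big S sees S big H   [S ::= S sees S]
big sees dog big big S sees S big H => big sees dog big big dog sees S big H   [S ::= dog]
big sees dog big big dog sees S big H => big sees dog big big dog sees dog big H   [S ::= dog]
big sees dog big big dog sees dog big H => big sees dog big big dog sees dog big big   [H ::= big]

S => H S H => big P S H => big sees dog S H => big sees dog H S big H => big sees dog big P S big H => big sees dog big big S big H => big sees dog big big S sees S big H => big sees dog big big dog sees S big H => big sees dog big big dog sees dog big H => big sees dog big big dog sees dog big big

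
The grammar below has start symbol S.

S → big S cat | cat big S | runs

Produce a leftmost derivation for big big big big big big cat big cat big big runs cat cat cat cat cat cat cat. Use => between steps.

S => big S cat => big big S cat cat => big big big S cat cat cat => big big big big S cat cat cat cat => big big big big big S cat cat cat cat cat => big big big big big big S cat cat cat cat cat cat => big big big big big big cat big S cat cat cat cat cat cat => big big big big big big cat big cat big S cat cat cat cat cat cat => big big big big big big cat big cat big big S cat cat cat cat cat cat cat => big big big big big big cat big cat big big runs cat cat cat cat cat cat cat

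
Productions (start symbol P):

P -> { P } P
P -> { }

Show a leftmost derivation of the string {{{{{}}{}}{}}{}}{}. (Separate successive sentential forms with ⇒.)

P ⇒ {P}P   [P -> { P } P]
{P}P ⇒ {{P}P}P   [P -> { P } P]
{{P}P}P ⇒ {{{P}P}P}P   [P -> { P } P]
{{{P}P}P}P ⇒ {{{{P}P}P}P}P   [P -> { P } P]
{{{{P}P}P}P}P ⇒ {{{{{}}P}P}P}P   [P -> { }]
{{{{{}}P}P}P}P ⇒ {{{{{}}{}}P}P}P   [P -> { }]
{{{{{}}{}}P}P}P ⇒ {{{{{}}{}}{}}P}P   [P -> { }]
{{{{{}}{}}{}}P}P ⇒ {{{{{}}{}}{}}{}}P   [P -> { }]
{{{{{}}{}}{}}{}}P ⇒ {{{{{}}{}}{}}{}}{}   [P -> { }]

P ⇒ {P}P ⇒ {{P}P}P ⇒ {{{P}P}P}P ⇒ {{{{P}P}P}P}P ⇒ {{{{{}}P}P}P}P ⇒ {{{{{}}{}}P}P}P ⇒ {{{{{}}{}}{}}P}P ⇒ {{{{{}}{}}{}}{}}P ⇒ {{{{{}}{}}{}}{}}{}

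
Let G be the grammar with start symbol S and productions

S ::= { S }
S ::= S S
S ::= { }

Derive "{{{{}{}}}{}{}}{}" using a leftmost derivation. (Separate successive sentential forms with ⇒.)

S ⇒ SS ⇒ {S}S ⇒ {SS}S ⇒ {SSS}S ⇒ {{S}SS}S ⇒ {{{S}}SS}S ⇒ {{{SS}}SS}S ⇒ {{{{}S}}SS}S ⇒ {{{{}{}}}SS}S ⇒ {{{{}{}}}{}S}S ⇒ {{{{}{}}}{}{}}S ⇒ {{{{}{}}}{}{}}{}

S ⇒ SS   [S ::= S S]
SS ⇒ {S}S   [S ::= { S }]
{S}S ⇒ {SS}S   [S ::= S S]
{SS}S ⇒ {SSS}S   [S ::= S S]
{SSS}S ⇒ {{S}SS}S   [S ::= { S }]
{{S}SS}S ⇒ {{{S}}SS}S   [S ::= { S }]
{{{S}}SS}S ⇒ {{{SS}}SS}S   [S ::= S S]
{{{SS}}SS}S ⇒ {{{{}S}}SS}S   [S ::= { }]
{{{{}S}}SS}S ⇒ {{{{}{}}}SS}S   [S ::= { }]
{{{{}{}}}SS}S ⇒ {{{{}{}}}{}S}S   [S ::= { }]
{{{{}{}}}{}S}S ⇒ {{{{}{}}}{}{}}S   [S ::= { }]
{{{{}{}}}{}{}}S ⇒ {{{{}{}}}{}{}}{}   [S ::= { }]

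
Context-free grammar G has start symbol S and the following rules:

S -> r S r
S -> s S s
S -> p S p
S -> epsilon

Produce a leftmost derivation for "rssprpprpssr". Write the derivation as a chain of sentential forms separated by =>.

S=>rSr=>rsSsr=>rssSssr=>rsspSpssr=>rssprSrpssr=>rssprpSprpssr=>rssprpprpssr

S => rSr   [S -> r S r]
rSr => rsSsr   [S -> s S s]
rsSsr => rssSssr   [S -> s S s]
rssSssr => rsspSpssr   [S -> p S p]
rsspSpssr => rssprSrpssr   [S -> r S r]
rssprSrpssr => rssprpSprpssr   [S -> p S p]
rssprpSprpssr => rssprpprpssr   [S -> epsilon]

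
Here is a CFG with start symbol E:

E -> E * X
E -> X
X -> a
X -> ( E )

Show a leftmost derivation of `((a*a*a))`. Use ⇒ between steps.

E ⇒ X   [E -> X]
X ⇒ (E)   [X -> ( E )]
(E) ⇒ (X)   [E -> X]
(X) ⇒ ((E))   [X -> ( E )]
((E)) ⇒ ((E*X))   [E -> E * X]
((E*X)) ⇒ ((E*X*X))   [E -> E * X]
((E*X*X)) ⇒ ((X*X*X))   [E -> X]
((X*X*X)) ⇒ ((a*X*X))   [X -> a]
((a*X*X)) ⇒ ((a*a*X))   [X -> a]
((a*a*X)) ⇒ ((a*a*a))   [X -> a]

E⇒X⇒(E)⇒(X)⇒((E))⇒((E*X))⇒((E*X*X))⇒((X*X*X))⇒((a*X*X))⇒((a*a*X))⇒((a*a*a))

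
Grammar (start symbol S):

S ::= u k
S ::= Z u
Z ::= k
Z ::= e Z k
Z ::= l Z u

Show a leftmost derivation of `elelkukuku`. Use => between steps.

S => Zu => eZku => elZuku => eleZkuku => elelZukuku => elelkukuku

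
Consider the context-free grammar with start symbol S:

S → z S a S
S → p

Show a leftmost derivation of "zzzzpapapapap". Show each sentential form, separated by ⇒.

S ⇒ zSaS ⇒ zzSaSaS ⇒ zzzSaSaSaS ⇒ zzzzSaSaSaSaS ⇒ zzzzpaSaSaSaS ⇒ zzzzpapaSaSaS ⇒ zzzzpapapaSaS ⇒ zzzzpapapapaS ⇒ zzzzpapapapap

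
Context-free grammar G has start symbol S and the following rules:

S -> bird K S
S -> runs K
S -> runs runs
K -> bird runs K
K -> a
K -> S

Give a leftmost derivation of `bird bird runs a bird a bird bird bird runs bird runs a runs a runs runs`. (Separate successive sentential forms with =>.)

S => bird K S   [S -> bird K S]
bird K S => bird bird runs K S   [K -> bird runs K]
bird bird runs K S => bird bird runs a S   [K -> a]
bird bird runs a S => bird bird runs a bird K S   [S -> bird K S]
bird bird runs a bird K S => bird bird runs a bird a S   [K -> a]
bird bird runs a bird a S => bird bird runs a bird a bird K S   [S -> bird K S]
bird bird runs a bird a bird K S => bird bird runs a bird a bird S S   [K -> S]
bird bird runs a bird a bird S S => bird bird runs a bird a bird bird K S S   [S -> bird K S]
bird bird runs a bird a bird bird K S S => bird bird runs a bird a bird bird bird runs K S S   [K -> bird runs K]
bird bird runs a bird a bird bird bird runs K S S => bird bird runs a bird a bird bird bird runs bird runs K S S   [K -> bird runs K]
bird bird runs a bird a bird bird bird runs bird runs K S S => bird bird runs a bird a bird bird bird runs bird runs a S S   [K -> a]
bird bird runs a bird a bird bird bird runs bird runs a S S => bird bird runs a bird a bird bird bird runs bird runs a runs K S   [S -> runs K]
bird bird runs a bird a bird bird bird runs bird runs a runs K S => bird bird runs a bird a bird bird bird runs bird runs a runs a S   [K -> a]
bird bird runs a bird a bird bird bird runs bird runs a runs a S => bird bird runs a bird a bird bird bird runs bird runs a runs a runs runs   [S -> runs runs]

S => bird K S => bird bird runs K S => bird bird runs a S => bird bird runs a bird K S => bird bird runs a bird a S => bird bird runs a bird a bird K S => bird bird runs a bird a bird S S => bird bird runs a bird a bird bird K S S => bird bird runs a bird a bird bird bird runs K S S => bird bird runs a bird a bird bird bird runs bird runs K S S => bird bird runs a bird a bird bird bird runs bird runs a S S => bird bird runs a bird a bird bird bird runs bird runs a runs K S => bird bird runs a bird a bird bird bird runs bird runs a runs a S => bird bird runs a bird a bird bird bird runs bird runs a runs a runs runs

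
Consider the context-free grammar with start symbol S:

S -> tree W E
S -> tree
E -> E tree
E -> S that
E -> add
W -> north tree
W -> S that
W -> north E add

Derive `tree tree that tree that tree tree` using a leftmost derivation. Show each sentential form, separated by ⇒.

S ⇒ tree W E ⇒ tree S that E ⇒ tree tree that E ⇒ tree tree that E tree ⇒ tree tree that E tree tree ⇒ tree tree that S that tree tree ⇒ tree tree that tree that tree tree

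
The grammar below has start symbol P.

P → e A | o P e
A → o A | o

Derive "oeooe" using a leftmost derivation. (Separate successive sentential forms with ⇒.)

P⇒oPe⇒oeAe⇒oeoAe⇒oeooe

P ⇒ oPe   [P → o P e]
oPe ⇒ oeAe   [P → e A]
oeAe ⇒ oeoAe   [A → o A]
oeoAe ⇒ oeooe   [A → o]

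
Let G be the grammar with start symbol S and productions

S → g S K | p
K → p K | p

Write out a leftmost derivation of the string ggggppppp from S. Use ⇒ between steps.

S ⇒ gSK ⇒ ggSKK ⇒ gggSKKK ⇒ ggggSKKKK ⇒ ggggpKKKK ⇒ ggggppKKK ⇒ ggggpppKK ⇒ ggggppppK ⇒ ggggppppp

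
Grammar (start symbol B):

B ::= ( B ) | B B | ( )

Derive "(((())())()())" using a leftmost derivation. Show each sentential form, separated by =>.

B => (B)   [B ::= ( B )]
(B) => (BB)   [B ::= B B]
(BB) => (BBB)   [B ::= B B]
(BBB) => ((B)BB)   [B ::= ( B )]
((B)BB) => ((BB)BB)   [B ::= B B]
((BB)BB) => (((B)B)BB)   [B ::= ( B )]
(((B)B)BB) => (((())B)BB)   [B ::= ( )]
(((())B)BB) => (((())())BB)   [B ::= ( )]
(((())())BB) => (((())())()B)   [B ::= ( )]
(((())())()B) => (((())())()())   [B ::= ( )]

B => (B) => (BB) => (BBB) => ((B)BB) => ((BB)BB) => (((B)B)BB) => (((())B)BB) => (((())())BB) => (((())())()B) => (((())())()())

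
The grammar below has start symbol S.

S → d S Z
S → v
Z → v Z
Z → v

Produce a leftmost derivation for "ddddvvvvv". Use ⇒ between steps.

S ⇒ dSZ ⇒ ddSZZ ⇒ dddSZZZ ⇒ ddddSZZZZ ⇒ ddddvZZZZ ⇒ ddddvvZZZ ⇒ ddddvvvZZ ⇒ ddddvvvvZ ⇒ ddddvvvvv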